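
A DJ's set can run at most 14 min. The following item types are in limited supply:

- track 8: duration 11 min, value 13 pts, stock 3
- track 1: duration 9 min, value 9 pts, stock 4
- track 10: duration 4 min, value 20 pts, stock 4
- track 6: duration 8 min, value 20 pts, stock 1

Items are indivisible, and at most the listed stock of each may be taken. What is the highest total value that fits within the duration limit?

60 pts

Top feasible selections:
- 3×track 10: duration 12, value 60
- 2×track 10: duration 8, value 40
- 1×track 10 + 1×track 6: duration 12, value 40
- 1×track 1 + 1×track 10: duration 13, value 29
Best: 60 pts.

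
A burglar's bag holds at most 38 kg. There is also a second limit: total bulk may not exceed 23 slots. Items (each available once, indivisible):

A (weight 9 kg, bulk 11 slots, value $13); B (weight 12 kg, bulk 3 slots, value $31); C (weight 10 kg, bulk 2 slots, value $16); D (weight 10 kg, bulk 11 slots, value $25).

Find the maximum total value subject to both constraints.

$72

Feasible sets respecting both limits:
- B+C+D: weight 32, bulk 16, value 72
- A+B+C: weight 31, bulk 16, value 60
- B+D: weight 22, bulk 14, value 56
- B+C: weight 22, bulk 5, value 47
Best: $72.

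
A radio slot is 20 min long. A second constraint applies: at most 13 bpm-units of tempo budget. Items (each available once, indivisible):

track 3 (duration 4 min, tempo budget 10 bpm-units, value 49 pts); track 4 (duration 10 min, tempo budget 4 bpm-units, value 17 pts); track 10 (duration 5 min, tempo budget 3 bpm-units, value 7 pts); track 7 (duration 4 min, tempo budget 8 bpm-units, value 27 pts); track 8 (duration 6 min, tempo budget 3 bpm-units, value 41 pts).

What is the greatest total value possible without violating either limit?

Feasible sets respecting both limits:
- track 3+track 8: duration 10, tempo budget 13, value 90
- track 7+track 8: duration 10, tempo budget 11, value 68
- track 4+track 8: duration 16, tempo budget 7, value 58
Best: 90 pts.

90 pts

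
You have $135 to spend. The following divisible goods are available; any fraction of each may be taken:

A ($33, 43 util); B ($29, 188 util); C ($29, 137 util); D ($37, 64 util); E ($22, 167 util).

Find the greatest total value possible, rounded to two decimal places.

Take in order of value per unit:
- E (167/22 per unit): all 22 → value 167, running total 167.00
- B (188/29 per unit): all 29 → value 188, running total 355.00
- C (137/29 per unit): all 29 → value 137, running total 492.00
- D (64/37 per unit): all 37 → value 64, running total 556.00
- A (43/33 per unit): 18 of 33 → value 18×43/33 = 23.4545, running total 579.45
Total 579.45.

579.45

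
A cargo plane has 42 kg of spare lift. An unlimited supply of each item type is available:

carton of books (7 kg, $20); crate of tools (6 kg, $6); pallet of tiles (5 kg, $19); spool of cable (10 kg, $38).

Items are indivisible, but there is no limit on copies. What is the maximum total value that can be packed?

$153

Best value-per-unit is pallet of tiles at 19/5; filling with it alone gives 8×19 = 152.
Optimal mix: 1×carton of books + 7×pallet of tiles → weight 42, value 153.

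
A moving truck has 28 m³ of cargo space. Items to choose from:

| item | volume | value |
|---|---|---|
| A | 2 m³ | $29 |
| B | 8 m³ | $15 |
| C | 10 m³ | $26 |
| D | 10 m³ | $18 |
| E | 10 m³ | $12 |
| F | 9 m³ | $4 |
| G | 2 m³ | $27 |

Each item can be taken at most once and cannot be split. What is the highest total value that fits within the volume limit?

Check high-value combinations within 28 m³:
- A+C+D+G: volume 2+10+10+2=24, value 29+26+18+27=100
- A+B+C+G: volume 2+8+10+2=22, value 29+15+26+27=97
- A+C+E+G: volume 2+10+10+2=24, value 29+26+12+27=94
Best: $100.

$100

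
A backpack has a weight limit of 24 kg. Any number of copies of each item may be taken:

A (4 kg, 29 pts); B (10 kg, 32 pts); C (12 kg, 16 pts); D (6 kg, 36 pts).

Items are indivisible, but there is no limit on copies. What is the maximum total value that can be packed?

174 pts

Best value-per-unit is A at 29/4, and filling with it alone uses weight 6×4=24. No mix of the others beats 6×29 = 174.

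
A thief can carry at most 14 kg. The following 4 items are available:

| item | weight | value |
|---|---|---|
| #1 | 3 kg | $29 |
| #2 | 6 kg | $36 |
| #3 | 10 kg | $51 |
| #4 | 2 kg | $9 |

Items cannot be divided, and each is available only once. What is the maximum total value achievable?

$80

This is a 0/1 knapsack; check combinations near the capacity.
- #1+#3: weight 3+10=13, value 29+51=80
- #1+#2+#4: weight 3+6+2=11, value 29+36+9=74
- #1+#2: weight 3+6=9, value 29+36=65
- #3+#4: weight 10+2=12, value 51+9=60
Best: $80.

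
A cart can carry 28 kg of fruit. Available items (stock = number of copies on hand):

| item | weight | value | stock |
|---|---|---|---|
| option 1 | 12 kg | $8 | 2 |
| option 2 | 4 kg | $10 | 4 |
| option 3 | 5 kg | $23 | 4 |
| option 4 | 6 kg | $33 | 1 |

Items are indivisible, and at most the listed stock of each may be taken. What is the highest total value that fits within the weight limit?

$125

Best selections within weight 28 and stock limits:
- 4×option 3 + 1×option 4: weight 26, value 125
- 1×option 2 + 3×option 3 + 1×option 4: weight 25, value 112
- 2×option 2 + 4×option 3: weight 28, value 112
Best: $125.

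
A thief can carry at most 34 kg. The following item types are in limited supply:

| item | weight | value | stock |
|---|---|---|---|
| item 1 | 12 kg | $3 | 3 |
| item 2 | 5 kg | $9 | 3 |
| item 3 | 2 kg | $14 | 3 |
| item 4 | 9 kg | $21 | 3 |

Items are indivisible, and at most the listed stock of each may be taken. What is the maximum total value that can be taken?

Top feasible selections:
- 3×item 3 + 3×item 4: weight 33, value 105
- 2×item 2 + 3×item 3 + 2×item 4: weight 34, value 102
- 1×item 2 + 3×item 3 + 2×item 4: weight 29, value 93
Best: $105.

$105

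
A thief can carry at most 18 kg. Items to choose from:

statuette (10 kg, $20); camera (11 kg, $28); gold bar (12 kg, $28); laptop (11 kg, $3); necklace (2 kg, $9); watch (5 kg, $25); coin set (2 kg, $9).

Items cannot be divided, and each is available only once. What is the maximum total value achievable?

$62

Check high-value combinations within 18 kg:
- camera+necklace+watch: weight 11+2+5=18, value 28+9+25=62
- camera+watch+coin set: weight 11+5+2=18, value 28+25+9=62
- statuette+necklace+watch: weight 10+2+5=17, value 20+9+25=54
- statuette+watch+coin set: weight 10+5+2=17, value 20+25+9=54
- camera+watch: weight 11+5=16, value 28+25=53
Best: $62.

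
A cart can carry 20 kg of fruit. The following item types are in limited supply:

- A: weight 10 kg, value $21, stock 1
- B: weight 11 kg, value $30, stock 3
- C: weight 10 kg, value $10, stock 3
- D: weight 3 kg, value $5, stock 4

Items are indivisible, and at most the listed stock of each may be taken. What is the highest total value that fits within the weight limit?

$45

Top feasible selections:
- 1×B + 3×D: weight 20, value 45
- 1×B + 2×D: weight 17, value 40
Best: $45.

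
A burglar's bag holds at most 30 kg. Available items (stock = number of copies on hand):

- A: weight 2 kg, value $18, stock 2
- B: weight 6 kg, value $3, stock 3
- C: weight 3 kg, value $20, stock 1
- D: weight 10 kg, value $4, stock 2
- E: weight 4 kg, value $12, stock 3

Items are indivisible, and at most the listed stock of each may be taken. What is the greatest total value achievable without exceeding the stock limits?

$96

Best selections within weight 30 and stock limits:
- 2×A + 1×C + 1×D + 3×E: weight 29, value 96
- 2×A + 1×B + 1×C + 3×E: weight 25, value 95
- 2×A + 1×C + 3×E: weight 19, value 92
Best: $96.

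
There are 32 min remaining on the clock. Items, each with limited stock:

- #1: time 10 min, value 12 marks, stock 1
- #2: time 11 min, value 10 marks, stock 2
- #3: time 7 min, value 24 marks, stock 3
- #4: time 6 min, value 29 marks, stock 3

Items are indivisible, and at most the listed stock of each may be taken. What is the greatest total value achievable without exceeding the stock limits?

135 marks

Best selections within time 32 and stock limits:
- 2×#3 + 3×#4: time 32, value 135
- 1×#3 + 3×#4: time 25, value 111
- 2×#3 + 2×#4: time 26, value 106
Best: 135 marks.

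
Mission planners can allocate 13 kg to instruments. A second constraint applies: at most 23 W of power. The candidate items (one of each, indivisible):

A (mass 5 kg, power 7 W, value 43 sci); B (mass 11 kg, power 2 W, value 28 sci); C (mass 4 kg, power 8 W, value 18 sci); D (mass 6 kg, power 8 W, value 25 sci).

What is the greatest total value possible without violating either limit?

68 sci

Feasible sets respecting both limits:
- A+D: mass 11, power 15, value 68
- A+C: mass 9, power 15, value 61
- A: mass 5, power 7, value 43
- C+D: mass 10, power 16, value 43
Best: 68 sci.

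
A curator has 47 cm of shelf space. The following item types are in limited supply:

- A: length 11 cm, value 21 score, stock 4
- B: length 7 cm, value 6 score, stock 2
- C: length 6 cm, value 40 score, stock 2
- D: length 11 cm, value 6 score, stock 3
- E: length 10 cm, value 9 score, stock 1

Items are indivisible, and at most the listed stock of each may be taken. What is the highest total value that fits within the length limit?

143 score

Top feasible selections:
- 3×A + 2×C: length 45, value 143
- 2×A + 2×C + 1×E: length 44, value 131
- 2×A + 1×B + 2×C: length 41, value 128
Best: 143 score.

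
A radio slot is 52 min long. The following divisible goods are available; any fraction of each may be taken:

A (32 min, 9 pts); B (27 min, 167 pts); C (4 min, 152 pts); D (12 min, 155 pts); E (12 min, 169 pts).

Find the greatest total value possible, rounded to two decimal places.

624.44

Take in order of value per unit:
- C (152/4 per unit): all 4 → value 152, running total 152.00
- E (169/12 per unit): all 12 → value 169, running total 321.00
- D (155/12 per unit): all 12 → value 155, running total 476.00
- B (167/27 per unit): 24 of 27 → value 24×167/27 = 148.4444, running total 624.44
Total 624.44.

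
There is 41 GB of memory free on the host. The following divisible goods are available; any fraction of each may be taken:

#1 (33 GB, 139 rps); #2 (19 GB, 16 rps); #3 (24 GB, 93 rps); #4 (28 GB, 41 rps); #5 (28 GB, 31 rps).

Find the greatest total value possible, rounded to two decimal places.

Take in order of value per unit:
- #1 (139/33 per unit): all 33 → value 139, running total 139.00
- #3 (93/24 per unit): 8 of 24 → value 8×93/24 = 31.0000, running total 170.00
Total 170.00.

170.00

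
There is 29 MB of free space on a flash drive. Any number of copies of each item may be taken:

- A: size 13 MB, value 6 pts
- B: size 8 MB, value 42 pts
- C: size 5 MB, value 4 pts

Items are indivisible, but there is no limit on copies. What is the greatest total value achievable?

Best value-per-unit is B at 42/8; filling with it alone gives 3×42 = 126.
Optimal mix: 3×B + 1×C → size 29, value 130.

130 pts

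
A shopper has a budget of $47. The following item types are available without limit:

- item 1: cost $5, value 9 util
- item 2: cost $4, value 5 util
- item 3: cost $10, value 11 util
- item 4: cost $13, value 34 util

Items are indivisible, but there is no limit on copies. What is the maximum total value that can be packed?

Best value-per-unit is item 4 at 34/13; filling with it alone gives 3×34 = 102.
Optimal mix: 2×item 2 + 3×item 4 → cost 47, value 112.

112 util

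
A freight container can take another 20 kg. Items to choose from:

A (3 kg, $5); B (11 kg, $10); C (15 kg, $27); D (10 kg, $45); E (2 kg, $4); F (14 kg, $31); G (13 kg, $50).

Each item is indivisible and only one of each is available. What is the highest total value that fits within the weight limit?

Check high-value combinations within 20 kg:
- A+E+G: weight 3+2+13=18, value 5+4+50=59
- A+G: weight 3+13=16, value 5+50=55
- A+D+E: weight 3+10+2=15, value 5+45+4=54
Best: $59.

$59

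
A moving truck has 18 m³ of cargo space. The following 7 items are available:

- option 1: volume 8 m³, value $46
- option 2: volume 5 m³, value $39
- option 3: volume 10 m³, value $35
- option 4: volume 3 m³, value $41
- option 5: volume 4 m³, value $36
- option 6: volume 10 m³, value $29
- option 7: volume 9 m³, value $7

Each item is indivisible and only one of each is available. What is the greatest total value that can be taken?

$126

Check high-value combinations within 18 m³:
- option 1+option 2+option 4: volume 8+5+3=16, value 46+39+41=126
- option 1+option 4+option 5: volume 8+3+4=15, value 46+41+36=123
- option 1+option 2+option 5: volume 8+5+4=17, value 46+39+36=121
Best: $126.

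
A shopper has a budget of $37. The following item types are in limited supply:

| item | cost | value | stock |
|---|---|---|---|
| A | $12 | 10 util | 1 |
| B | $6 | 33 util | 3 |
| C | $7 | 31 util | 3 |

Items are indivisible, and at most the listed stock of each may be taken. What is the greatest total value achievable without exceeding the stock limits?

161 util

Best selections within cost 37 and stock limits:
- 3×B + 2×C: cost 32, value 161
- 2×B + 3×C: cost 33, value 159
Best: 161 util.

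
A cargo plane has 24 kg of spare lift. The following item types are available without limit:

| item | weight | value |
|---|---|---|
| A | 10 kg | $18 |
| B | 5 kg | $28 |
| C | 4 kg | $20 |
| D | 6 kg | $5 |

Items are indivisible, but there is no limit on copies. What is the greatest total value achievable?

Best value-per-unit is B at 28/5; filling with it alone gives 4×28 = 112.
Optimal mix: 4×B + 1×C → weight 24, value 132.

$132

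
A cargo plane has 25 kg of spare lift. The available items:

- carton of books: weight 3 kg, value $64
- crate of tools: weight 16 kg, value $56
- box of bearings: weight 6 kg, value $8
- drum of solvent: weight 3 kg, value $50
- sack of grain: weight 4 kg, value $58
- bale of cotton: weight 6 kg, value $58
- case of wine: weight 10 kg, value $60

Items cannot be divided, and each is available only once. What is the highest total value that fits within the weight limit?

Check high-value combinations within 25 kg:
- carton of books+sack of grain+bale of cotton+case of wine: weight 3+4+6+10=23, value 64+58+58+60=240
- carton of books+box of bearings+drum of solvent+sack of grain+bale of cotton: weight 3+6+3+4+6=22, value 64+8+50+58+58=238
- carton of books+drum of solvent+sack of grain+case of wine: weight 3+3+4+10=20, value 64+50+58+60=232
Best: $240.

$240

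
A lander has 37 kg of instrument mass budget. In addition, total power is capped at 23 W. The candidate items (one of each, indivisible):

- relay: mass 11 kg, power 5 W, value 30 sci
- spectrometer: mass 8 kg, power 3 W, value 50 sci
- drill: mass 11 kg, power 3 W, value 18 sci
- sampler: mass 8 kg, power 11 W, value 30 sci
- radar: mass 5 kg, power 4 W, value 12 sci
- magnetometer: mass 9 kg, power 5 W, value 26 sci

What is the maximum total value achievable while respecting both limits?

124 sci

Feasible sets respecting both limits:
- spectrometer+drill+sampler+magnetometer: mass 36, power 22, value 124
- relay+spectrometer+sampler+radar: mass 32, power 23, value 122
- relay+spectrometer+radar+magnetometer: mass 33, power 17, value 118
Best: 124 sci.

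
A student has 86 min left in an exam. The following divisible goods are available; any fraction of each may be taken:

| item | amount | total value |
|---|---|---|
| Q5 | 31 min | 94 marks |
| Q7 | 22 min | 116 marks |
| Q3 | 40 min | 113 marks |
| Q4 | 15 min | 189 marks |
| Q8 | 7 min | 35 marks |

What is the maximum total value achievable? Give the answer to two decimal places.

465.08

Take in order of value per unit:
- Q4 (189/15 per unit): all 15 → value 189, running total 189.00
- Q7 (116/22 per unit): all 22 → value 116, running total 305.00
- Q8 (35/7 per unit): all 7 → value 35, running total 340.00
- Q5 (94/31 per unit): all 31 → value 94, running total 434.00
- Q3 (113/40 per unit): 11 of 40 → value 11×113/40 = 31.0750, running total 465.08
Total 465.08.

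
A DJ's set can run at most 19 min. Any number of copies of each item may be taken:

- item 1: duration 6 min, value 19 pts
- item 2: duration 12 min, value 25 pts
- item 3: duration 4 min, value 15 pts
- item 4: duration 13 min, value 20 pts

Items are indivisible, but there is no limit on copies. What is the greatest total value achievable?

Best value-per-unit is item 3 at 15/4; filling with it alone gives 4×15 = 60.
Optimal mix: 1×item 1 + 3×item 3 → duration 18, value 64.

64 pts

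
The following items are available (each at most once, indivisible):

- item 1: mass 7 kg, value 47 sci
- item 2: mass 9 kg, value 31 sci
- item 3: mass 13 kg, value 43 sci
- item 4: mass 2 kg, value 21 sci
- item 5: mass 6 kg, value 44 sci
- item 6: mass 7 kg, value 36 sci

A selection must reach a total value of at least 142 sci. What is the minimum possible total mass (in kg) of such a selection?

22

Subsets with value ≥ 142, sorted by total mass:
- item 1+item 4+item 5+item 6: mass 22, value 148
- item 1+item 2+item 4+item 5: mass 24, value 143
- item 1+item 3+item 4+item 5: mass 28, value 155
- item 3+item 4+item 5+item 6: mass 28, value 144
Minimum mass: 22 kg.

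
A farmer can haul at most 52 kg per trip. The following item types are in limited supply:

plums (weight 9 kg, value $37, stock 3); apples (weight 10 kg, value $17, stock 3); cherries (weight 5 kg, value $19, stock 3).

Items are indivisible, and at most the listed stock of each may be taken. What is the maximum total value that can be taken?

Top feasible selections:
- 3×plums + 1×apples + 3×cherries: weight 52, value 185
- 3×plums + 3×cherries: weight 42, value 168
- 3×plums + 1×apples + 2×cherries: weight 47, value 166
- 3×plums + 2×apples + 1×cherries: weight 52, value 164
Best: $185.

$185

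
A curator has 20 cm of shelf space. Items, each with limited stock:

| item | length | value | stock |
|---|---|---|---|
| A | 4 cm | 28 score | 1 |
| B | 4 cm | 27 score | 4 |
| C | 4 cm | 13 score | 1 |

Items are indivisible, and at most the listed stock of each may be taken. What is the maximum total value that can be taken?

136 score

Best selections within length 20 and stock limits:
- 1×A + 4×B: length 20, value 136
- 1×A + 3×B + 1×C: length 20, value 122
- 4×B + 1×C: length 20, value 121
- 1×A + 3×B: length 16, value 109
Best: 136 score.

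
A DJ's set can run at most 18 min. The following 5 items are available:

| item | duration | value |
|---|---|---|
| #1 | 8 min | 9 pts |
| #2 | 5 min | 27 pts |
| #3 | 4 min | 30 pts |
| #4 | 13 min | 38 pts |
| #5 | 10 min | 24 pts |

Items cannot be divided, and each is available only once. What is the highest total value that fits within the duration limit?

This is a 0/1 knapsack; check combinations near the capacity.
- #3+#4: duration 4+13=17, value 30+38=68
- #1+#2+#3: duration 8+5+4=17, value 9+27+30=66
- #2+#4: duration 5+13=18, value 27+38=65
Best: 68 pts.

68 pts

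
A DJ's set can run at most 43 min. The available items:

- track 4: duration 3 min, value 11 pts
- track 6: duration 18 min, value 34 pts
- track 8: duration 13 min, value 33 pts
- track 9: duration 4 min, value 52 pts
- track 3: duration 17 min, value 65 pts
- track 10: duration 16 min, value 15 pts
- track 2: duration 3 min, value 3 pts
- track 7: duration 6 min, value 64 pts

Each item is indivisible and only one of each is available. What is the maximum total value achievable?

Check high-value combinations within 43 min:
- track 4+track 8+track 9+track 3+track 7: duration 3+13+4+17+6=43, value 11+33+52+65+64=225
- track 8+track 9+track 3+track 2+track 7: duration 13+4+17+3+6=43, value 33+52+65+3+64=217
- track 8+track 9+track 3+track 7: duration 13+4+17+6=40, value 33+52+65+64=214
- track 9+track 3+track 10+track 7: duration 4+17+16+6=43, value 52+65+15+64=196
- track 4+track 9+track 3+track 2+track 7: duration 3+4+17+3+6=33, value 11+52+65+3+64=195
Best: 225 pts.

225 pts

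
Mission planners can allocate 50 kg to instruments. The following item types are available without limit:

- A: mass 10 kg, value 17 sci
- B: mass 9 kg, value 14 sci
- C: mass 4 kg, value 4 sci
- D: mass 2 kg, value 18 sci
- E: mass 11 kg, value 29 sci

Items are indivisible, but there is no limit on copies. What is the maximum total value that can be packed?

450 sci

Best value-per-unit is D at 18/2, and filling with it alone uses mass 25×2=50. No mix of the others beats 25×18 = 450.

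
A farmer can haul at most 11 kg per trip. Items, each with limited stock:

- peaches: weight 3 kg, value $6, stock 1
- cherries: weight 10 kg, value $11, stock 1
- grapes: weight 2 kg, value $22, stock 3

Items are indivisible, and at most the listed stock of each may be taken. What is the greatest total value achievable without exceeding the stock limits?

Top feasible selections:
- 1×peaches + 3×grapes: weight 9, value 72
- 3×grapes: weight 6, value 66
Best: $72.

$72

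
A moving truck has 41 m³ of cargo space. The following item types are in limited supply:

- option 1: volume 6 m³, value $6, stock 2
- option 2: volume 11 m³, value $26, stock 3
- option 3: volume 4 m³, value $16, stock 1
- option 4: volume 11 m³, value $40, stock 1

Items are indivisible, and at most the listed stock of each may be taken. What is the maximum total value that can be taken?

Best selections within volume 41 and stock limits:
- 2×option 2 + 1×option 3 + 1×option 4: volume 37, value 108
- 1×option 1 + 2×option 2 + 1×option 4: volume 39, value 98
Best: $108.

$108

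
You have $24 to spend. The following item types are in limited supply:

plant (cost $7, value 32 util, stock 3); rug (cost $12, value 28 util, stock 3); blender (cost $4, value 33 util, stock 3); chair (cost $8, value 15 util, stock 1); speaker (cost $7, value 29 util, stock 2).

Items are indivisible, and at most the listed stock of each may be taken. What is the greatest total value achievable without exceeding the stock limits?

131 util

Top feasible selections:
- 1×plant + 3×blender: cost 19, value 131
- 2×plant + 2×blender: cost 22, value 130
- 3×blender + 1×speaker: cost 19, value 128
Best: 131 util.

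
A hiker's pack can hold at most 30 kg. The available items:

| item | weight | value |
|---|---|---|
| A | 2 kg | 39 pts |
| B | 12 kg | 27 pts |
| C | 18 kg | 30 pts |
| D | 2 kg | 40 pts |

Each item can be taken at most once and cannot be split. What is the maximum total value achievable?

Check high-value combinations within 30 kg:
- A+C+D: weight 2+18+2=22, value 39+30+40=109
- A+B+D: weight 2+12+2=16, value 39+27+40=106
- A+D: weight 2+2=4, value 39+40=79
- C+D: weight 18+2=20, value 30+40=70
Best: 109 pts.

109 pts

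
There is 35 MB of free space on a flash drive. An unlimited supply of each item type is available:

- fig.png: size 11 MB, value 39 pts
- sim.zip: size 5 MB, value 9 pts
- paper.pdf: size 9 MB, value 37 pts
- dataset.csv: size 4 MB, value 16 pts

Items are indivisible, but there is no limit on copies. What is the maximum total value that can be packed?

143 pts

Best value-per-unit is paper.pdf at 37/9; filling with it alone gives 3×37 = 111.
Optimal mix: 3×paper.pdf + 2×dataset.csv → size 35, value 143.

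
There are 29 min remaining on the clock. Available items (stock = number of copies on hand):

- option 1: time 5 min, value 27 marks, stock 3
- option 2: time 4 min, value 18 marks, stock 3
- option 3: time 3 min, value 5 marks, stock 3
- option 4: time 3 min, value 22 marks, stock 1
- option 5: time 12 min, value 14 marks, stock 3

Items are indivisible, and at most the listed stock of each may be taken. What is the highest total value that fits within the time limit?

Top feasible selections:
- 3×option 1 + 2×option 2 + 1×option 3 + 1×option 4: time 29, value 144
- 3×option 1 + 2×option 2 + 1×option 4: time 26, value 139
- 3×option 1 + 3×option 2: time 27, value 135
- 2×option 1 + 3×option 2 + 1×option 3 + 1×option 4: time 28, value 135
Best: 144 marks.

144 marks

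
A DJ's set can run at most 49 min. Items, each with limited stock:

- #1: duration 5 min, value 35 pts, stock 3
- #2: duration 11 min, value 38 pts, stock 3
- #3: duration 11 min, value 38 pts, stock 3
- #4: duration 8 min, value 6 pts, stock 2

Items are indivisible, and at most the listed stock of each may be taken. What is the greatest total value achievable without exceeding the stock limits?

219 pts

Top feasible selections:
- 3×#1 + 3×#3: duration 48, value 219
- 3×#1 + 1×#2 + 2×#3: duration 48, value 219
Best: 219 pts.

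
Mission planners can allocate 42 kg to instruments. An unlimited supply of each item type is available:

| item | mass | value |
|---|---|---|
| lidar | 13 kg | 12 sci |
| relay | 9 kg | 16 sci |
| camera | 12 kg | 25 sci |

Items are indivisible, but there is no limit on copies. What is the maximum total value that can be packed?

Best value-per-unit is camera at 25/12; filling with it alone gives 3×25 = 75.
Optimal mix: 2×relay + 2×camera → mass 42, value 82.

82 sci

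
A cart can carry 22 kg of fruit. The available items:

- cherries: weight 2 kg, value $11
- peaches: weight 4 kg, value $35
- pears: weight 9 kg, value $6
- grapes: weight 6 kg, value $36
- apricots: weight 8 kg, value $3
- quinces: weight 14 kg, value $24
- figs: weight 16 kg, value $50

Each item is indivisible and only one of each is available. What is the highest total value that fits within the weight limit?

$96

Check high-value combinations within 22 kg:
- cherries+peaches+figs: weight 2+4+16=22, value 11+35+50=96
- cherries+peaches+pears+grapes: weight 2+4+9+6=21, value 11+35+6+36=88
- grapes+figs: weight 6+16=22, value 36+50=86
Best: $96.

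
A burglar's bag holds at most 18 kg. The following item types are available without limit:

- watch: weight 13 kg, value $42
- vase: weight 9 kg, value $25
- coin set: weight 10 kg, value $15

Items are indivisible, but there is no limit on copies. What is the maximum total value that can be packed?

Best value-per-unit is watch at 42/13; filling with it alone gives 1×42 = 42.
Optimal mix: 2×vase → weight 18, value 50.

$50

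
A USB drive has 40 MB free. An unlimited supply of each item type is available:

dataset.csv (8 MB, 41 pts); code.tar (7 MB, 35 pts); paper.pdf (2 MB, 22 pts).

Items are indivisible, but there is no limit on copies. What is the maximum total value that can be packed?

Best value-per-unit is paper.pdf at 22/2, and filling with it alone uses size 20×2=40. No mix of the others beats 20×22 = 440.

440 pts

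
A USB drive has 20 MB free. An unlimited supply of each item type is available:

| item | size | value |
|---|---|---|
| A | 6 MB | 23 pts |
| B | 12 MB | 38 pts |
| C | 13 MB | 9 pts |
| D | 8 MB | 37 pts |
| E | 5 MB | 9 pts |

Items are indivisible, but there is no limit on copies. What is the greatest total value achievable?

83 pts

Best value-per-unit is D at 37/8; filling with it alone gives 2×37 = 74.
Optimal mix: 2×A + 1×D → size 20, value 83.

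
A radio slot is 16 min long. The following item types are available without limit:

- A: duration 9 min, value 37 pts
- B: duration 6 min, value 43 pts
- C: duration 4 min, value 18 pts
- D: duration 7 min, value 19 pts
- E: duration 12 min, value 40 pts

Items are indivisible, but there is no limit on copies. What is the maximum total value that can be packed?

Best value-per-unit is B at 43/6; filling with it alone gives 2×43 = 86.
Optimal mix: 2×B + 1×C → duration 16, value 104.

104 pts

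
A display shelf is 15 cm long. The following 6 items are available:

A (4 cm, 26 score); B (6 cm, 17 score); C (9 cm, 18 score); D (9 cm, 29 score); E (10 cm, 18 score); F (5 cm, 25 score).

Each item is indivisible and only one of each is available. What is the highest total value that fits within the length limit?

This is a 0/1 knapsack; check combinations near the capacity.
- A+B+F: length 4+6+5=15, value 26+17+25=68
- A+D: length 4+9=13, value 26+29=55
- D+F: length 9+5=14, value 29+25=54
Best: 68 score.

68 score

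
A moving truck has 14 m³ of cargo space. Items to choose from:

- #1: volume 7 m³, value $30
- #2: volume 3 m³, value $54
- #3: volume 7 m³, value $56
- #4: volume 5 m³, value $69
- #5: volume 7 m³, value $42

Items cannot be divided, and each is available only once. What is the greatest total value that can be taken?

Check high-value combinations within 14 m³:
- #3+#4: volume 7+5=12, value 56+69=125
- #2+#4: volume 3+5=8, value 54+69=123
- #4+#5: volume 5+7=12, value 69+42=111
Best: $125.

$125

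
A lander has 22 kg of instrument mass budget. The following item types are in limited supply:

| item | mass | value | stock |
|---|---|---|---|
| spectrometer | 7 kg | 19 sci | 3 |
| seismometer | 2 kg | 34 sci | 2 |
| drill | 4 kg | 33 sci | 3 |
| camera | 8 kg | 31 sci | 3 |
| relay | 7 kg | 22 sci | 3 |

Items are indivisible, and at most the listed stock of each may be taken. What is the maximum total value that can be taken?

Best selections within mass 22 and stock limits:
- 2×seismometer + 3×drill: mass 16, value 167
- 2×seismometer + 2×drill + 1×camera: mass 20, value 165
- 1×seismometer + 3×drill + 1×camera: mass 22, value 164
- 2×seismometer + 2×drill + 1×relay: mass 19, value 156
Best: 167 sci.

167 sci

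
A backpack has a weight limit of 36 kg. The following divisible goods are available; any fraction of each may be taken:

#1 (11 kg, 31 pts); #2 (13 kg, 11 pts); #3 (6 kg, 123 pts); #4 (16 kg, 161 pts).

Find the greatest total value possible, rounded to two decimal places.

317.54

Take in order of value per unit:
- #3 (123/6 per unit): all 6 → value 123, running total 123.00
- #4 (161/16 per unit): all 16 → value 161, running total 284.00
- #1 (31/11 per unit): all 11 → value 31, running total 315.00
- #2 (11/13 per unit): 3 of 13 → value 3×11/13 = 2.5385, running total 317.54
Total 317.54.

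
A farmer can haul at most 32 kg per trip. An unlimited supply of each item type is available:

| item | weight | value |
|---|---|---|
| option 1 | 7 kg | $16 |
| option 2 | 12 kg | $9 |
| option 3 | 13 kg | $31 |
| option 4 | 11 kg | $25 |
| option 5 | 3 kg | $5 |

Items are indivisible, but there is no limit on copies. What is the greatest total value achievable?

Best value-per-unit is option 3 at 31/13; filling with it alone gives 2×31 = 62.
Optimal mix: 3×option 1 + 1×option 4 → weight 32, value 73.

$73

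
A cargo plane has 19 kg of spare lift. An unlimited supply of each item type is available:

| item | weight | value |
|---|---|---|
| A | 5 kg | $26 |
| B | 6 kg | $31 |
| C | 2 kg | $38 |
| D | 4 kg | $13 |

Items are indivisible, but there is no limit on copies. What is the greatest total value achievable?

$342

Best value-per-unit is C at 38/2, and filling with it alone uses weight 9×2=18. No mix of the others beats 9×38 = 342.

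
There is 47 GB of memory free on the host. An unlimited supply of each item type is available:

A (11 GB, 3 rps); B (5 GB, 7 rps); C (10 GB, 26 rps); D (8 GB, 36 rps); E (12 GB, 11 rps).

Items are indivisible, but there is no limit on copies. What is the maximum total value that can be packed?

187 rps

Best value-per-unit is D at 36/8; filling with it alone gives 5×36 = 180.
Optimal mix: 1×B + 5×D → memory 45, value 187.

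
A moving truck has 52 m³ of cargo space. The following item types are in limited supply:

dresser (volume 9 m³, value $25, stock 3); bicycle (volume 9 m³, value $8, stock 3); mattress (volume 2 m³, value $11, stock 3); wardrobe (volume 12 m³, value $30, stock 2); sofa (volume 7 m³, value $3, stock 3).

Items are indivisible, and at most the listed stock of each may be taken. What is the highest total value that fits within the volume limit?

$143

Best selections within volume 52 and stock limits:
- 2×dresser + 3×mattress + 2×wardrobe: volume 48, value 143
- 3×dresser + 3×mattress + 1×wardrobe + 1×sofa: volume 52, value 141
- 3×dresser + 3×mattress + 1×wardrobe: volume 45, value 138
- 3×dresser + 2×wardrobe: volume 51, value 135
Best: $143.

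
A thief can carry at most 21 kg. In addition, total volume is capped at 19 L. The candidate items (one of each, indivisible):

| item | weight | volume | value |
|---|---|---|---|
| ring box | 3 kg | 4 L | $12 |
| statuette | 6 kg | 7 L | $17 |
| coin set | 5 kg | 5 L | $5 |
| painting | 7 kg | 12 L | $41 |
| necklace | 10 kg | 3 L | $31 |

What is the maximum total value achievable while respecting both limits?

$84

Feasible sets respecting both limits:
- ring box+painting+necklace: weight 20, volume 19, value 84
- painting+necklace: weight 17, volume 15, value 72
- ring box+statuette+necklace: weight 19, volume 14, value 60
Best: $84.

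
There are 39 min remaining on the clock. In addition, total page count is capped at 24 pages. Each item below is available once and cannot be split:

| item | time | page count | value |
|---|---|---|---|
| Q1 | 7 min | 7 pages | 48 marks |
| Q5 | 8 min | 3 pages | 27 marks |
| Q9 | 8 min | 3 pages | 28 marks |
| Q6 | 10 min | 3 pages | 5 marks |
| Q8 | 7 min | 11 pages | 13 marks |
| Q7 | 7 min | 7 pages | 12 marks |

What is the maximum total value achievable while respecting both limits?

116 marks

Feasible sets respecting both limits:
- Q1+Q5+Q9+Q8: time 30, page count 24, value 116
- Q1+Q5+Q9+Q7: time 30, page count 20, value 115
- Q1+Q5+Q9+Q6: time 33, page count 16, value 108
Best: 116 marks.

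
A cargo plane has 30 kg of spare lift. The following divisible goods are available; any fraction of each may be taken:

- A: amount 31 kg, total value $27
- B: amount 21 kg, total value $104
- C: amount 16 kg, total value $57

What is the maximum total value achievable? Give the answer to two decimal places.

Take in order of value per unit:
- B (104/21 per unit): all 21 → value 104, running total 104.00
- C (57/16 per unit): 9 of 16 → value 9×57/16 = 32.0625, running total 136.06
Total 136.06.

136.06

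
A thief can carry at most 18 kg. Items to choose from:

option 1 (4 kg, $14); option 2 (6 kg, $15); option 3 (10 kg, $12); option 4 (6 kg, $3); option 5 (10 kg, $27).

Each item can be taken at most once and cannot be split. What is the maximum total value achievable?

$42

Check high-value combinations within 18 kg:
- option 2+option 5: weight 6+10=16, value 15+27=42
- option 1+option 5: weight 4+10=14, value 14+27=41
- option 1+option 2+option 4: weight 4+6+6=16, value 14+15+3=32
- option 4+option 5: weight 6+10=16, value 3+27=30
Best: $42.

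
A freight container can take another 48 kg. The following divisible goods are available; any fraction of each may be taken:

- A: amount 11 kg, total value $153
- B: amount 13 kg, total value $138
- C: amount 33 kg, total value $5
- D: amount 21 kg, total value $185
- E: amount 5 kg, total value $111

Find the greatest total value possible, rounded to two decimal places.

569.38

Take in order of value per unit:
- E (111/5 per unit): all 5 → value 111, running total 111.00
- A (153/11 per unit): all 11 → value 153, running total 264.00
- B (138/13 per unit): all 13 → value 138, running total 402.00
- D (185/21 per unit): 19 of 21 → value 19×185/21 = 167.3810, running total 569.38
Total 569.38.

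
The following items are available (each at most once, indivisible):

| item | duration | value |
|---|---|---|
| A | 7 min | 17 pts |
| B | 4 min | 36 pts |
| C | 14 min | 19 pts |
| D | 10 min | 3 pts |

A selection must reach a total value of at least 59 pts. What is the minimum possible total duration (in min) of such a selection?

25

Subsets with value ≥ 59, sorted by total duration:
- A+B+C: duration 25, value 72
- A+B+C+D: duration 35, value 75
Minimum duration: 25 min.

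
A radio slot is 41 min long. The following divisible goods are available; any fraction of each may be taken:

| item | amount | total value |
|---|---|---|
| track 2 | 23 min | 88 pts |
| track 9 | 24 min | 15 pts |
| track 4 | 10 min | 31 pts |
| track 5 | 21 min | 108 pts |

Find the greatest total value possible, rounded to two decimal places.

184.52

Take in order of value per unit:
- track 5 (108/21 per unit): all 21 → value 108, running total 108.00
- track 2 (88/23 per unit): 20 of 23 → value 20×88/23 = 76.5217, running total 184.52
Total 184.52.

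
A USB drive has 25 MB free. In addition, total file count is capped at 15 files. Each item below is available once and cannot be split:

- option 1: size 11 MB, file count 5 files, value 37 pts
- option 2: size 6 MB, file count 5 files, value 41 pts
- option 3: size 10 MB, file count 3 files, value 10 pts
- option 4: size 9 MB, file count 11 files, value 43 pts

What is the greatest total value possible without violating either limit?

78 pts

Feasible sets respecting both limits:
- option 1+option 2: size 17, file count 10, value 78
- option 3+option 4: size 19, file count 14, value 53
- option 2+option 3: size 16, file count 8, value 51
- option 1+option 3: size 21, file count 8, value 47
Best: 78 pts.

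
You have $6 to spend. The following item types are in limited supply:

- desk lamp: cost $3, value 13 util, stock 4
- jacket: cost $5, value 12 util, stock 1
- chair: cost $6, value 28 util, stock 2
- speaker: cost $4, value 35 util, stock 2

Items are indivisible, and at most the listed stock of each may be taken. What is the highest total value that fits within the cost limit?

Top feasible selections:
- 1×speaker: cost 4, value 35
- 1×chair: cost 6, value 28
- 2×desk lamp: cost 6, value 26
- 1×desk lamp: cost 3, value 13
Best: 35 util.

35 util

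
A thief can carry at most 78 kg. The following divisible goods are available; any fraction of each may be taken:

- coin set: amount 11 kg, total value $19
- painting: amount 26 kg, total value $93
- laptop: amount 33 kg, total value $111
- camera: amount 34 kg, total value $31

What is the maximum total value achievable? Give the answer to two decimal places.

230.29

Take in order of value per unit:
- painting (93/26 per unit): all 26 → value 93, running total 93.00
- laptop (111/33 per unit): all 33 → value 111, running total 204.00
- coin set (19/11 per unit): all 11 → value 19, running total 223.00
- camera (31/34 per unit): 8 of 34 → value 8×31/34 = 7.2941, running total 230.29
Total 230.29.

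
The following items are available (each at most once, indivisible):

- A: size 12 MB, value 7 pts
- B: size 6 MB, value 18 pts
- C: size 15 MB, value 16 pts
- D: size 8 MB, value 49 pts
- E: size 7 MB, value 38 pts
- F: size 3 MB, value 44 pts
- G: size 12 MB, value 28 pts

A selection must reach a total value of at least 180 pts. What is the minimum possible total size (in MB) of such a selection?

48

Subsets with value ≥ 180, sorted by total size:
- A+B+D+E+F+G: size 48, value 184
- B+C+D+E+F+G: size 51, value 193
- A+C+D+E+F+G: size 57, value 182
- A+B+C+D+E+F+G: size 63, value 200
Minimum size: 48 MB.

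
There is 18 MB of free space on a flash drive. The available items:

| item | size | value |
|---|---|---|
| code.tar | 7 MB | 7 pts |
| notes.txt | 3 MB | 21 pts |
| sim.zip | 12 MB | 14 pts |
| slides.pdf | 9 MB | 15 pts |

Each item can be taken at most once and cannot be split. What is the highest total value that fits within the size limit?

This is a 0/1 knapsack; check combinations near the capacity.
- notes.txt+slides.pdf: size 3+9=12, value 21+15=36
- notes.txt+sim.zip: size 3+12=15, value 21+14=35
- code.tar+notes.txt: size 7+3=10, value 7+21=28
- code.tar+slides.pdf: size 7+9=16, value 7+15=22
Best: 36 pts.

36 pts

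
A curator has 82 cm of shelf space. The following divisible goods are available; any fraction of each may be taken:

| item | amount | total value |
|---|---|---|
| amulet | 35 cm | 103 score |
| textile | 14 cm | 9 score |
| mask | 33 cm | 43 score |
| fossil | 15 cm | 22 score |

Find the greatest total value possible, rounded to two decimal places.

Take in order of value per unit:
- amulet (103/35 per unit): all 35 → value 103, running total 103.00
- fossil (22/15 per unit): all 15 → value 22, running total 125.00
- mask (43/33 per unit): 32 of 33 → value 32×43/33 = 41.6970, running total 166.70
Total 166.70.

166.70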